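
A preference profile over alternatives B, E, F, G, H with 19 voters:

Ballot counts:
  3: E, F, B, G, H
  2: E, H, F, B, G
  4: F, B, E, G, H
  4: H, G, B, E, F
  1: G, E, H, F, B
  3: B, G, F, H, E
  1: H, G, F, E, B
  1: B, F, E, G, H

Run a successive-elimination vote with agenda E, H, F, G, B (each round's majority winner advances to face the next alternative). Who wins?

Round 1: E vs H — 11–8, E advances.
Round 2: E vs F — 10–9, E advances.
Round 3: E vs G — 10–9, E advances.
Round 4: E vs B — 7–12, B advances.
The agenda winner is B.

B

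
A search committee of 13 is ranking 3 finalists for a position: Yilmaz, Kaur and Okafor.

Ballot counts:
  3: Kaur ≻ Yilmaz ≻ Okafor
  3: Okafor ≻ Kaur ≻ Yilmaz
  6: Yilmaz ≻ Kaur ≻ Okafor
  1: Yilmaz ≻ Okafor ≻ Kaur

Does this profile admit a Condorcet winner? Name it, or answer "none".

Yilmaz

Head-to-head results (13 committee members):
Yilmaz vs Kaur: 6+1 = 7 for Yilmaz, 6 for Kaur — Yilmaz by 7–6.
Yilmaz vs Okafor: 10 to 3, Yilmaz.
Kaur vs Okafor: 9 to 4, Kaur.
Yilmaz defeats every rival head-to-head and is the Condorcet winner.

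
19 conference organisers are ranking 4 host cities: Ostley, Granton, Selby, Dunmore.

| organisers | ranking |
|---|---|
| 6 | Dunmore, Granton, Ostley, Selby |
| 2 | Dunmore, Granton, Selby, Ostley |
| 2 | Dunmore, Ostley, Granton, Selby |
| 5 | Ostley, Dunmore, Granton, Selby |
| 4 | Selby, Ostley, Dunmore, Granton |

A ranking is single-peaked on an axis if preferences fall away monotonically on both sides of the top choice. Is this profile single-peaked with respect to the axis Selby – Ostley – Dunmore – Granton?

Axis positions: Selby=1, Ostley=2, Dunmore=3, Granton=4.
Ballot type 1 (peak Dunmore at position 3): ranking walks positions 3-4-2-1, expanding outward from the peak — single-peaked.
Ballot type 2: ranking walks positions 3-4-1-2; Selby is ranked above Ostley even though Ostley lies between Selby and the peak Dunmore on the axis — preferences dip and rise again. Not single-peaked.
Ballot type 3 (peak Dunmore at position 3): ranking walks positions 3-2-4-1, expanding outward from the peak — single-peaked.
Ballot type 4 (peak Ostley at position 2): ranking walks positions 2-3-4-1, expanding outward from the peak — single-peaked.
Ballot type 5 (peak Selby at position 1): ranking walks positions 1-2-3-4, expanding outward from the peak — single-peaked.
Ballot type 2 violates single-peakedness, so the profile is not single-peaked on this axis.

no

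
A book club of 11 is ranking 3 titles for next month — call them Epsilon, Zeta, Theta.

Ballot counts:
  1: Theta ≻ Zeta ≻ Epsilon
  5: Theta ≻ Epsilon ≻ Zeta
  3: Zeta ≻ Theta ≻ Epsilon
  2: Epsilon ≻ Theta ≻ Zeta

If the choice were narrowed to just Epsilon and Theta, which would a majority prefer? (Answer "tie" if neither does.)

Theta

Ballots ranking Epsilon above Theta: 2.
Ballots ranking Theta above Epsilon: 11 − 2 = 9.
Theta wins the head-to-head 9–2.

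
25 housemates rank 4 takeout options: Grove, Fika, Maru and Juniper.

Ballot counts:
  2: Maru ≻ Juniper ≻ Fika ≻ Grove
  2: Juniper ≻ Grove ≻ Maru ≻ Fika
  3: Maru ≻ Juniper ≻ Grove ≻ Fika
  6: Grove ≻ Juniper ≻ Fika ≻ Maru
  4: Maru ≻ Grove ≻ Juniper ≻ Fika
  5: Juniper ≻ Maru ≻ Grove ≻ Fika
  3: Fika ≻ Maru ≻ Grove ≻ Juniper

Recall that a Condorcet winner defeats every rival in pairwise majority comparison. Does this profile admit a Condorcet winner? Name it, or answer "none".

none

Head-to-head results (25 friends):
Grove vs Fika: Grove, 20–5.
Grove–Maru: Maru 17–8.
Grove vs Juniper: Grove wins 13–12.
Fika–Maru: Maru 16–9.
Fika vs Juniper: Juniper wins 22–3.
Maru vs Juniper: Juniper, 13–12.
Every restaurant loses at least once (Grove loses to Maru; Fika loses to Grove; Maru loses to Juniper; Juniper loses to Grove). The majority relation contains the cycle Grove → Juniper → Maru → Grove, so there is no Condorcet winner.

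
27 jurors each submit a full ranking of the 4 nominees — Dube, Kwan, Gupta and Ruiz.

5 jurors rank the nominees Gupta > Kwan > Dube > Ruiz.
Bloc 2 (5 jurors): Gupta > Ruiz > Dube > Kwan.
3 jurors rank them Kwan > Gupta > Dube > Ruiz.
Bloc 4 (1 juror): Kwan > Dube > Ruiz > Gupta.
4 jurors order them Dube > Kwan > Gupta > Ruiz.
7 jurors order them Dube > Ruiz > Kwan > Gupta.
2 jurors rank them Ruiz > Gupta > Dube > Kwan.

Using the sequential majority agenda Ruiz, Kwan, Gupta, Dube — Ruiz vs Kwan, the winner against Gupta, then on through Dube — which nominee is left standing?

Round 1: Ruiz vs Kwan — 14–13, Ruiz advances.
Round 2: Ruiz vs Gupta — 10–17, Gupta advances.
Round 3: Gupta vs Dube — 15–12, Gupta advances.
Gupta survives the agenda.

Gupta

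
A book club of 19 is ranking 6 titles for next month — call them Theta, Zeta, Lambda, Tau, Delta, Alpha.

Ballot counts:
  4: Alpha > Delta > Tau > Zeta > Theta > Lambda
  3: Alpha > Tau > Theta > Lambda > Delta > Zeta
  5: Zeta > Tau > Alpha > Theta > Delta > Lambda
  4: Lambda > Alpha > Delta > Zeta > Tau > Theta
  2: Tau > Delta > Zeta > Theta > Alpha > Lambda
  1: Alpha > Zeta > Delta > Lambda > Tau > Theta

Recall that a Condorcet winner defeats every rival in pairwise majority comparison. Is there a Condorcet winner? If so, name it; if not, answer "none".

Alpha

Check each pair by majority over 19 ballots:
Theta vs Zeta: Zeta, 16–3.
Theta vs Lambda: Theta wins 14–5.
Theta vs Tau: Tau wins 19–0.
Theta vs Delta: Delta wins 11–8.
Theta vs Alpha: Alpha wins 17–2.
Zeta–Lambda: Zeta 12–7.
Zeta vs Tau: Zeta wins 10–9.
Zeta–Delta: Delta 13–6.
Zeta vs Alpha: Alpha, 12–7.
Lambda–Tau: Tau 14–5.
Lambda vs Delta: Delta wins 12–7.
Lambda vs Alpha: Alpha wins 15–4.
Tau vs Delta: Tau, 10–9.
Tau–Alpha: Alpha 12–7.
Delta vs Alpha: Alpha, 17–2.
Alpha defeats every rival head-to-head and is the Condorcet winner.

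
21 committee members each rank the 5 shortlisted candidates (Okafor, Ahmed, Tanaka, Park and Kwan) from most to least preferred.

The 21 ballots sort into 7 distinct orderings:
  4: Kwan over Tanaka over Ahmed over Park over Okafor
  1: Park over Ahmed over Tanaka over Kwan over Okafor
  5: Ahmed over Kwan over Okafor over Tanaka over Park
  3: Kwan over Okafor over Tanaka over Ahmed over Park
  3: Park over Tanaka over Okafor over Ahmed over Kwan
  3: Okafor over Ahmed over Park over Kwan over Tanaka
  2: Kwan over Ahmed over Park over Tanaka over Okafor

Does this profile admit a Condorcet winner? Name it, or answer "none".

Ahmed

Pairwise majorities:
Okafor vs Ahmed: 3+3+3 = 9 for Okafor, 12 for Ahmed — Ahmed by 12–9.
Okafor vs Tanaka: Okafor preferred on 5+3+3 = 11 ballots; Okafor wins 11–10.
Okafor vs Park: Okafor preferred on 5+3+3 = 11 ballots; Okafor wins 11–10.
Okafor vs Kwan: Okafor preferred on 3+3 = 6 ballots; Kwan wins 15–6.
Ahmed vs Tanaka: Ahmed wins 11–10.
Ahmed–Park: Ahmed 17–4.
Ahmed vs Kwan: Ahmed wins 12–9.
Tanaka vs Park: Tanaka preferred on 4+5+3 = 12 ballots; Tanaka wins 12–9.
Tanaka vs Kwan: Tanaka preferred on 1+3 = 4 ballots; Kwan wins 17–4.
Park vs Kwan: Kwan, 14–7.
Ahmed beats each of Okafor, Tanaka, Park, Kwan — Ahmed is the Condorcet winner.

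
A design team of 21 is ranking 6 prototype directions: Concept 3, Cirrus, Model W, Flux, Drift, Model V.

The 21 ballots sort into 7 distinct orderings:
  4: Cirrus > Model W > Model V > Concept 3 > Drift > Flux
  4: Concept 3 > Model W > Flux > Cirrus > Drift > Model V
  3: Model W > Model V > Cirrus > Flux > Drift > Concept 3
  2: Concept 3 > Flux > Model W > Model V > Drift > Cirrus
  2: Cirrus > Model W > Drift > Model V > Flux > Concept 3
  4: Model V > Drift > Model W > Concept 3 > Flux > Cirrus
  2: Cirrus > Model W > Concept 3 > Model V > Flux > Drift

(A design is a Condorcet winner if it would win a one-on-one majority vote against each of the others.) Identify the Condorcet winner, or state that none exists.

Check each pair by majority over 21 ballots:
Concept 3 vs Cirrus: Cirrus wins 11–10.
Concept 3 vs Model W: Model W wins 15–6.
Concept 3 vs Flux: Concept 3 wins 16–5.
Concept 3 vs Drift: Concept 3 wins 12–9.
Concept 3 vs Model V: Model V wins 13–8.
Cirrus vs Model W: Model W, 13–8.
Cirrus–Flux: Cirrus 11–10.
Cirrus vs Drift: Cirrus, 15–6.
Cirrus vs Model V: Cirrus, 12–9.
Model W vs Flux: Model W, 19–2.
Model W vs Drift: Model W wins 17–4.
Model W vs Model V: Model W, 17–4.
Flux vs Drift: Flux, 11–10.
Flux–Model V: Model V 15–6.
Drift vs Model V: Model V, 15–6.
Only Model W has no losses; Model W is the Condorcet winner.

Model W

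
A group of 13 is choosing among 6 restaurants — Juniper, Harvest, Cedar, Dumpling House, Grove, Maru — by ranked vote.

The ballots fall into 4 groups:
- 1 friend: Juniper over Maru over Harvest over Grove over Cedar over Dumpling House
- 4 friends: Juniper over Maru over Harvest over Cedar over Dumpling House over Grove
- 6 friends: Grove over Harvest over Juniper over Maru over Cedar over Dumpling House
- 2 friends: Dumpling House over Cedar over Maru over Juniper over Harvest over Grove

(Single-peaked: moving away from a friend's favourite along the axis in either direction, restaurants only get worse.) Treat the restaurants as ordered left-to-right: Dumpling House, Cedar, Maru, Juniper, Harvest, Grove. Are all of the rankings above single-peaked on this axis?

yes

Axis positions: Dumpling House=1, Cedar=2, Maru=3, Juniper=4, Harvest=5, Grove=6.
Group 1 (peak Juniper at position 4): ranking walks positions 4-3-5-6-2-1, expanding outward from the peak — single-peaked.
Group 2 (peak Juniper at position 4): ranking walks positions 4-3-5-2-1-6, expanding outward from the peak — single-peaked.
Group 3 (peak Grove at position 6): ranking walks positions 6-5-4-3-2-1, expanding outward from the peak — single-peaked.
Group 4 (peak Dumpling House at position 1): ranking walks positions 1-2-3-4-5-6, expanding outward from the peak — single-peaked.
Every ranking is single-peaked on this axis.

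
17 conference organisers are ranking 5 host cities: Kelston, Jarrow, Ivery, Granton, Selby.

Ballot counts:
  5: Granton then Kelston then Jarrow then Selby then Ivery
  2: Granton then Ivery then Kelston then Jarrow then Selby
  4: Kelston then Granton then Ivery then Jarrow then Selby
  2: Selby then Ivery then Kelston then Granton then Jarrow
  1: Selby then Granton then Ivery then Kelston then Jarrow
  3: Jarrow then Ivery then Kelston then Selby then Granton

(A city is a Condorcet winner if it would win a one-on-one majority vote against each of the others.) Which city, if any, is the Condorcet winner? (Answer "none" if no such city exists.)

Check each pair by majority over 17 ballots:
Kelston vs Jarrow: 5+2+4+2+1 = 14 for Kelston, 3 for Jarrow — Kelston by 14–3.
Kelston vs Ivery: Kelston preferred on 5+4 = 9 ballots; Kelston wins 9–8.
Kelston vs Granton: Kelston preferred on 4+2+3 = 9 ballots; Kelston wins 9–8.
Kelston vs Selby: Kelston is ranked higher on 5+2+4+3 = 14 ballots, Selby on 3. Kelston wins 14–3.
Jarrow vs Ivery: Jarrow preferred on 5+3 = 8 ballots; Ivery wins 9–8.
Jarrow vs Granton: 3 to 14, Granton.
Jarrow vs Selby: 5+2+4+3 = 14 for Jarrow, 3 for Selby — Jarrow by 14–3.
Ivery vs Granton: 2+3 = 5 for Ivery, 12 for Granton — Granton by 12–5.
Ivery vs Selby: Ivery preferred on 2+4+3 = 9 ballots; Ivery wins 9–8.
Granton vs Selby: Granton is ranked higher on 5+2+4 = 11 ballots, Selby on 6. Granton wins 11–6.
Kelston beats each of Jarrow, Ivery, Granton, Selby — Kelston is the Condorcet winner.

Kelston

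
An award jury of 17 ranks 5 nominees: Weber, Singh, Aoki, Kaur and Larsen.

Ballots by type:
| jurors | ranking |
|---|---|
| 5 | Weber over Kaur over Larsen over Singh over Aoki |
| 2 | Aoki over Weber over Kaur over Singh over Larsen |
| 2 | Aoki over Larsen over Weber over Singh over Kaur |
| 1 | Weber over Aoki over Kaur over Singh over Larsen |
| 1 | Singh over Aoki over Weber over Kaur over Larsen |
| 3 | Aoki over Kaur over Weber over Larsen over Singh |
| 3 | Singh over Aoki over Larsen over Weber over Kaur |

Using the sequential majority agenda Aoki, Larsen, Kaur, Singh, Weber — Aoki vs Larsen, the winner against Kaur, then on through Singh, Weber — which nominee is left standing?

Weber

Round 1: Aoki vs Larsen — 12–5, Aoki advances.
Round 2: Aoki vs Kaur — 12–5, Aoki advances.
Round 3: Aoki vs Singh — 8–9, Singh advances.
Round 4: Singh vs Weber — 4–13, Weber advances.
The agenda winner is Weber.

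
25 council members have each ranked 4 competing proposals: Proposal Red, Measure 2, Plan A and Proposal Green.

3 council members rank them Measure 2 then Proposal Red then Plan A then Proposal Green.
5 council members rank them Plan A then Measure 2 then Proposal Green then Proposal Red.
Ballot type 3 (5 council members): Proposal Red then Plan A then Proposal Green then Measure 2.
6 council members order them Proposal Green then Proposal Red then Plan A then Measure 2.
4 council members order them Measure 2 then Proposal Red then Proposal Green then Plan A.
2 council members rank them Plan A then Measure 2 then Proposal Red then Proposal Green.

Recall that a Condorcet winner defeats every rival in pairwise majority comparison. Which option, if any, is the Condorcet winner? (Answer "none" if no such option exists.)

none

Pairwise majorities:
Proposal Red vs Measure 2: 5+6 = 11 for Proposal Red, 14 for Measure 2 — Measure 2 by 14–11.
Proposal Red vs Plan A: Proposal Red wins 18–7.
Proposal Red vs Proposal Green: Proposal Red is ranked higher on 3+5+4+2 = 14 ballots, Proposal Green on 11. Proposal Red wins 14–11.
Measure 2 vs Plan A: Plan A, 18–7.
Measure 2 vs Proposal Green: Measure 2, 14–11.
Plan A vs Proposal Green: 3+5+5+2 = 15 for Plan A, 10 for Proposal Green — Plan A by 15–10.
Every option loses at least once (Proposal Red loses to Measure 2; Measure 2 loses to Plan A; Plan A loses to Proposal Red; Proposal Green loses to Proposal Red). The majority relation contains the cycle Proposal Red → Plan A → Measure 2 → Proposal Red, so there is no Condorcet winner.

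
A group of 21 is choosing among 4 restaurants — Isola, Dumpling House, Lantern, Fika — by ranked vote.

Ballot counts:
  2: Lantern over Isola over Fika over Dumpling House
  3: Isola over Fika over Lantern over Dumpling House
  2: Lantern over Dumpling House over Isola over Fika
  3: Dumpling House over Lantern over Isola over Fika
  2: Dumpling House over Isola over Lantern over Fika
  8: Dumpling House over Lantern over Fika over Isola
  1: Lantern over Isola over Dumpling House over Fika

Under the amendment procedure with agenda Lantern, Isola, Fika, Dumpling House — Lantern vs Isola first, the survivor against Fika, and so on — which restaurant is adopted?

Round 1: Lantern vs Isola — 16–5, Lantern advances.
Round 2: Lantern vs Fika — 18–3, Lantern advances.
Round 3: Lantern vs Dumpling House — 8–13, Dumpling House advances.
Dumpling House survives the agenda.

Dumpling House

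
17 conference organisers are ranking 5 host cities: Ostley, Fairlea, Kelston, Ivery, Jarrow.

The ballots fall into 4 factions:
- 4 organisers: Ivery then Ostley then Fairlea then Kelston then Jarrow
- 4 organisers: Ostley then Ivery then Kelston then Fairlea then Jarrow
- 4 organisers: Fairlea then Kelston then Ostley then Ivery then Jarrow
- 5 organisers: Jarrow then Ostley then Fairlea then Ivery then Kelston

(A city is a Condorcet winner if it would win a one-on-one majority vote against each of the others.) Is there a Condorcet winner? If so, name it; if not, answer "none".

Head-to-head results (17 organisers):
Ostley vs Fairlea: Ostley is ranked higher on 4+4+5 = 13 ballots, Fairlea on 4. Ostley wins 13–4.
Ostley vs Kelston: Ostley is ranked higher on 4+4+5 = 13 ballots, Kelston on 4. Ostley wins 13–4.
Ostley vs Ivery: Ostley preferred on 4+4+5 = 13 ballots; Ostley wins 13–4.
Ostley vs Jarrow: Ostley is ranked higher on 4+4+4 = 12 ballots, Jarrow on 5. Ostley wins 12–5.
Fairlea vs Kelston: 13 to 4, Fairlea.
Fairlea vs Ivery: 4+5 = 9 for Fairlea, 8 for Ivery — Fairlea by 9–8.
Fairlea vs Jarrow: Fairlea preferred on 4+4+4 = 12 ballots; Fairlea wins 12–5.
Kelston vs Ivery: 4 to 13, Ivery.
Kelston vs Jarrow: 4+4+4 = 12 for Kelston, 5 for Jarrow — Kelston by 12–5.
Ivery vs Jarrow: 4+4+4 = 12 for Ivery, 5 for Jarrow — Ivery by 12–5.
Ostley defeats every rival head-to-head and is the Condorcet winner.

Ostley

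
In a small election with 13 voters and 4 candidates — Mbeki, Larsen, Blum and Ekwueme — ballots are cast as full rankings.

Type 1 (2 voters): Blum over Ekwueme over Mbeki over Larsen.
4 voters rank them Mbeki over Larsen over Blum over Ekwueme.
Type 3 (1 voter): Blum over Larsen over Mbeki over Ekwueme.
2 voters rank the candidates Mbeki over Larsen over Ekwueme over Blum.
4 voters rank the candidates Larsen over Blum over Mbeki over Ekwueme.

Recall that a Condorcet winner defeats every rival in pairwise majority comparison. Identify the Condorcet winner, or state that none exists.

Head-to-head results (13 voters):
Mbeki vs Larsen: Mbeki, 8–5.
Mbeki vs Blum: 6 to 7, Blum.
Mbeki vs Ekwueme: Mbeki, 11–2.
Larsen–Blum: Larsen 10–3.
Larsen vs Ekwueme: Larsen wins 11–2.
Blum–Ekwueme: Blum 11–2.
Every candidate loses at least once (Mbeki loses to Blum; Larsen loses to Mbeki; Blum loses to Larsen; Ekwueme loses to Mbeki). The majority relation contains the cycle Mbeki beats Larsen beats Blum beats Mbeki, so there is no Condorcet winner.

none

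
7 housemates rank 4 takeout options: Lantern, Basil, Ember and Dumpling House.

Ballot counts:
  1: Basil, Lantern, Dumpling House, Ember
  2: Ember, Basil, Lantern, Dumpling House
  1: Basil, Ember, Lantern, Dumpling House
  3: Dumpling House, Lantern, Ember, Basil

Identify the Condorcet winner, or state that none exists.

none

Check each pair by majority over 7 ballots:
Lantern–Basil: Basil 4–3.
Lantern vs Ember: Lantern wins 4–3.
Lantern–Dumpling House: Lantern 4–3.
Basil vs Ember: Ember, 5–2.
Basil–Dumpling House: Basil 4–3.
Ember vs Dumpling House: Dumpling House wins 4–3.
Every restaurant loses at least once (Lantern loses to Basil; Basil loses to Ember; Ember loses to Lantern; Dumpling House loses to Lantern). The majority relation contains the cycle Lantern > Ember > Basil > Lantern, so there is no Condorcet winner.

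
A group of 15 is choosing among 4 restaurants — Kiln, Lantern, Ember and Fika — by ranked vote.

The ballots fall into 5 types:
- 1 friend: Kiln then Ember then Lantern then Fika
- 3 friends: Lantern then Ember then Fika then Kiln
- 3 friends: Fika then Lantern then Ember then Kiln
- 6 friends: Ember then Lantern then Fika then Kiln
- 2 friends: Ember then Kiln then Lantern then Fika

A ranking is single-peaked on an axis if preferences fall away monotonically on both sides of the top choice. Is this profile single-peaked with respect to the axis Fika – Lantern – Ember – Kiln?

Axis positions: Fika=1, Lantern=2, Ember=3, Kiln=4.
Type 1 (peak Kiln at position 4): ranking walks positions 4-3-2-1, expanding outward from the peak — single-peaked.
Type 2 (peak Lantern at position 2): ranking walks positions 2-3-1-4, expanding outward from the peak — single-peaked.
Type 3 (peak Fika at position 1): ranking walks positions 1-2-3-4, expanding outward from the peak — single-peaked.
Type 4 (peak Ember at position 3): ranking walks positions 3-2-1-4, expanding outward from the peak — single-peaked.
Type 5 (peak Ember at position 3): ranking walks positions 3-4-2-1, expanding outward from the peak — single-peaked.
Every ranking is single-peaked on this axis.

yes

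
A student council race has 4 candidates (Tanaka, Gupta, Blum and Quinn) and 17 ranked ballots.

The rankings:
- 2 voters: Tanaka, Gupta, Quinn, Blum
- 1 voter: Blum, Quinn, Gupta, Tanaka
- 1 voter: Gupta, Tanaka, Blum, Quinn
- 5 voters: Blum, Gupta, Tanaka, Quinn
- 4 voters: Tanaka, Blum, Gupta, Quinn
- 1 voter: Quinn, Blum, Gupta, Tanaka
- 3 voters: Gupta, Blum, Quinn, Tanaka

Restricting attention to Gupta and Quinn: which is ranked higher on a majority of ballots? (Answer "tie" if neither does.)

Gupta

Ballots ranking Gupta above Quinn: 2 + 1 + 5 + 4 + 3 = 15.
Ballots ranking Quinn above Gupta: 17 − 15 = 2.
Gupta wins the head-to-head 15–2.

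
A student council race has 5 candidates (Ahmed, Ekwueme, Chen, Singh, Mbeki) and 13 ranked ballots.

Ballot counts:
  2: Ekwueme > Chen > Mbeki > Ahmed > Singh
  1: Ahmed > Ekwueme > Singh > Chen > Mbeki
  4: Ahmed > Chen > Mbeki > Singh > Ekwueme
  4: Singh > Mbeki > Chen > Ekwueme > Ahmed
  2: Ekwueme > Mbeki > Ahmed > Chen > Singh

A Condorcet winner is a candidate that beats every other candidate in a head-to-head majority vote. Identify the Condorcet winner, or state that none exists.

none

Pairwise majorities:
Ahmed vs Ekwueme: Ahmed is ranked higher on 1+4 = 5 ballots, Ekwueme on 8. Ekwueme wins 8–5.
Ahmed vs Chen: 7 to 6, Ahmed.
Ahmed vs Singh: Ahmed preferred on 2+1+4+2 = 9 ballots; Ahmed wins 9–4.
Ahmed vs Mbeki: 1+4 = 5 for Ahmed, 8 for Mbeki — Mbeki by 8–5.
Ekwueme vs Chen: 5 to 8, Chen.
Ekwueme vs Singh: 2+1+2 = 5 for Ekwueme, 8 for Singh — Singh by 8–5.
Ekwueme vs Mbeki: Ekwueme preferred on 2+1+2 = 5 ballots; Mbeki wins 8–5.
Chen vs Singh: Chen is ranked higher on 2+4+2 = 8 ballots, Singh on 5. Chen wins 8–5.
Chen vs Mbeki: Chen is ranked higher on 2+1+4 = 7 ballots, Mbeki on 6. Chen wins 7–6.
Singh vs Mbeki: Singh is ranked higher on 1+4 = 5 ballots, Mbeki on 8. Mbeki wins 8–5.
Every candidate loses at least once (Ahmed loses to Ekwueme; Ekwueme loses to Chen; Chen loses to Ahmed; Singh loses to Ahmed; Mbeki loses to Chen). The majority relation contains the cycle Ahmed > Chen > Ekwueme > Ahmed, so there is no Condorcet winner.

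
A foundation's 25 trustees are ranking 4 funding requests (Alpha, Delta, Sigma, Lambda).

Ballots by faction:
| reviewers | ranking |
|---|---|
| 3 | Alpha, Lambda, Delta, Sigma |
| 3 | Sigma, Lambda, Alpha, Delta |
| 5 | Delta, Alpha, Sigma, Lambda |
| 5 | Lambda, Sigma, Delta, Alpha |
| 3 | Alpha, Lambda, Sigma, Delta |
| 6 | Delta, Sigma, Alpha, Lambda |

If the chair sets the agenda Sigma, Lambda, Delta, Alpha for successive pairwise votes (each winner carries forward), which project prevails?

Delta

Round 1: Sigma vs Lambda — 14–11, Sigma advances.
Round 2: Sigma vs Delta — 11–14, Delta advances.
Round 3: Delta vs Alpha — 16–9, Delta advances.
Delta survives the agenda.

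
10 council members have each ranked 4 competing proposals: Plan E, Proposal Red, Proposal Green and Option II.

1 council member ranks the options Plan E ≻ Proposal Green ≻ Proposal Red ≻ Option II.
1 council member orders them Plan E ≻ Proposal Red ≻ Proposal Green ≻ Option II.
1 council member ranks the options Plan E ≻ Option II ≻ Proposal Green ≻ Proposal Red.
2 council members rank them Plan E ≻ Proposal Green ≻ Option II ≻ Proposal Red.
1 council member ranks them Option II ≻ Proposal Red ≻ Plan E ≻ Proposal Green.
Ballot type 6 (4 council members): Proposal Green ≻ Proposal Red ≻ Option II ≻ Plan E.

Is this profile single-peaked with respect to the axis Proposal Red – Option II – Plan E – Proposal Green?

Axis positions: Proposal Red=1, Option II=2, Plan E=3, Proposal Green=4.
Ballot type 1: ranking walks positions 3-4-1-2; Proposal Red is ranked above Option II even though Option II lies between Proposal Red and the peak Plan E on the axis — preferences dip and rise again. Not single-peaked.
Ballot type 2: ranking walks positions 3-1-4-2; Proposal Red is ranked above Option II even though Option II lies between Proposal Red and the peak Plan E on the axis — preferences dip and rise again. Not single-peaked.
Ballot type 3 (peak Plan E at position 3): ranking walks positions 3-2-4-1, expanding outward from the peak — single-peaked.
Ballot type 4 (peak Plan E at position 3): ranking walks positions 3-4-2-1, expanding outward from the peak — single-peaked.
Ballot type 5 (peak Option II at position 2): ranking walks positions 2-1-3-4, expanding outward from the peak — single-peaked.
Ballot type 6: ranking walks positions 4-1-2-3; Proposal Red is ranked above Plan E even though Plan E lies between Proposal Red and the peak Proposal Green on the axis — preferences dip and rise again. Not single-peaked.
Ballot type 1 violates single-peakedness, so the profile is not single-peaked on this axis.

no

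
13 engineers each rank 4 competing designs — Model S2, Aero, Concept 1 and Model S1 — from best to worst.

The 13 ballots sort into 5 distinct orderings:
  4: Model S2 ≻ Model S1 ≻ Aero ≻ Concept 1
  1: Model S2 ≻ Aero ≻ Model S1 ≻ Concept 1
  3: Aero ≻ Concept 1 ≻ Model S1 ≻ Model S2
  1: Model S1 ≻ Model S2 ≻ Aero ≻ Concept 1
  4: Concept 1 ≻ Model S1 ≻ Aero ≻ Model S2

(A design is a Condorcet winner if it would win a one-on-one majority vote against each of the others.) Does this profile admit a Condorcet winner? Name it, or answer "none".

Check each pair by majority over 13 ballots:
Model S2 vs Aero: Aero, 7–6.
Model S2–Concept 1: Concept 1 7–6.
Model S2–Model S1: Model S1 8–5.
Aero–Concept 1: Aero 9–4.
Aero vs Model S1: Model S1 wins 9–4.
Concept 1–Model S1: Concept 1 7–6.
Every design loses at least once (Model S2 loses to Aero; Aero loses to Model S1; Concept 1 loses to Aero; Model S1 loses to Concept 1). The majority relation contains the cycle Aero → Concept 1 → Model S1 → Aero, so there is no Condorcet winner.

none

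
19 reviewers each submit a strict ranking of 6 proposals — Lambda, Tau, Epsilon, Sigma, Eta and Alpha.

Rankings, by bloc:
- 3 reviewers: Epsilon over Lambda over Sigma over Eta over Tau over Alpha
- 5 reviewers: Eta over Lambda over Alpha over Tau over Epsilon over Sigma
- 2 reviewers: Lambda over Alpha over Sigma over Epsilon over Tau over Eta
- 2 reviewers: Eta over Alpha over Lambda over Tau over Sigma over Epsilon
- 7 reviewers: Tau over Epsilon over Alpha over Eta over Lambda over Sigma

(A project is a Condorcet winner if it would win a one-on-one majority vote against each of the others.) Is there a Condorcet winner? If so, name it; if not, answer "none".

Check each pair by majority over 19 ballots:
Lambda–Tau: Lambda 12–7.
Lambda–Epsilon: Epsilon 10–9.
Lambda–Sigma: Lambda 19–0.
Lambda vs Eta: Eta, 14–5.
Lambda–Alpha: Lambda 10–9.
Tau–Epsilon: Tau 14–5.
Tau–Sigma: Tau 14–5.
Tau vs Eta: Eta wins 10–9.
Tau–Alpha: Tau 10–9.
Epsilon vs Sigma: Epsilon wins 15–4.
Epsilon–Eta: Epsilon 12–7.
Epsilon vs Alpha: Epsilon, 10–9.
Sigma vs Eta: Eta, 14–5.
Sigma vs Alpha: Alpha, 16–3.
Eta–Alpha: Eta 10–9.
No project is unbeaten: Lambda loses to Epsilon; Tau loses to Lambda; Epsilon loses to Tau; Sigma loses to Lambda; Eta loses to Epsilon; Alpha loses to Lambda. In particular Lambda → Tau → Epsilon → Lambda is a majority cycle — no Condorcet winner exists.

none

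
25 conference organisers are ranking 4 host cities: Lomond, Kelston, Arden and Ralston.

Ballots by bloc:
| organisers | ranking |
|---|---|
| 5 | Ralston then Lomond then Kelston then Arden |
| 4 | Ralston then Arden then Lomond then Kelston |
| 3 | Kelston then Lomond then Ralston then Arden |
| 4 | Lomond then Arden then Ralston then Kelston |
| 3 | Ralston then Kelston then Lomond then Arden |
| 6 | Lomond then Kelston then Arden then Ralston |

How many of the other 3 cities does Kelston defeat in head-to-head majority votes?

Kelston against each rival (25 organisers):
Kelston vs Lomond: Kelston is ranked higher on 3+3 = 6 ballots, Lomond on 19. Lomond wins 19–6.
Kelston vs Arden: Kelston wins 17–8.
Kelston vs Ralston: Kelston is ranked higher on 3+6 = 9 ballots, Ralston on 16. Ralston wins 16–9.
Kelston beats Arden; loses to Lomond, Ralston — 1 pairwise win.

1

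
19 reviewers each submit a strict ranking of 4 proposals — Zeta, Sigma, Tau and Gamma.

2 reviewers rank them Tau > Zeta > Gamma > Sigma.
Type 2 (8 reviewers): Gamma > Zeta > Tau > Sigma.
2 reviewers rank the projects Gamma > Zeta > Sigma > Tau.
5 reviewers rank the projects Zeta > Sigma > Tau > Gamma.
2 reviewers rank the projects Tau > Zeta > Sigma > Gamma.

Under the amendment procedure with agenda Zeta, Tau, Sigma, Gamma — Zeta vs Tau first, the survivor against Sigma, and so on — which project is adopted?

Round 1: Zeta vs Tau — 15–4, Zeta advances.
Round 2: Zeta vs Sigma — 19–0, Zeta advances.
Round 3: Zeta vs Gamma — 9–10, Gamma advances.
Gamma survives the agenda.

Gamma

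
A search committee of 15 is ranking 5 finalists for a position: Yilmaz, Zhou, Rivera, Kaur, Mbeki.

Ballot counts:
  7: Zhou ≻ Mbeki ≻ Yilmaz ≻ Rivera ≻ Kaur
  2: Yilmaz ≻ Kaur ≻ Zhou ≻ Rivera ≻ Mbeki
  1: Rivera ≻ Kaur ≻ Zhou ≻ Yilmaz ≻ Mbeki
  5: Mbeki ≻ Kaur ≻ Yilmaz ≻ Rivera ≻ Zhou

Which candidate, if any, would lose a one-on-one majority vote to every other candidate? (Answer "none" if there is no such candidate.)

Head-to-head results (15 committee members):
Yilmaz vs Zhou: 2+5 = 7 for Yilmaz, 8 for Zhou — Zhou by 8–7.
Yilmaz vs Rivera: 7+2+5 = 14 for Yilmaz, 1 for Rivera — Yilmaz by 14–1.
Yilmaz vs Kaur: 7+2 = 9 for Yilmaz, 6 for Kaur — Yilmaz by 9–6.
Yilmaz vs Mbeki: Yilmaz is ranked higher on 2+1 = 3 ballots, Mbeki on 12. Mbeki wins 12–3.
Zhou vs Rivera: Zhou, 9–6.
Zhou vs Kaur: Zhou preferred on 7 ballots; Kaur wins 8–7.
Zhou–Mbeki: Zhou 10–5.
Rivera vs Kaur: Rivera, 8–7.
Rivera vs Mbeki: Mbeki wins 12–3.
Kaur vs Mbeki: Mbeki, 12–3.
Each candidate has at least one pairwise win (Yilmaz beats Rivera; Zhou beats Yilmaz; Rivera beats Kaur; Kaur beats Zhou; Mbeki beats Yilmaz) — no Condorcet loser.

none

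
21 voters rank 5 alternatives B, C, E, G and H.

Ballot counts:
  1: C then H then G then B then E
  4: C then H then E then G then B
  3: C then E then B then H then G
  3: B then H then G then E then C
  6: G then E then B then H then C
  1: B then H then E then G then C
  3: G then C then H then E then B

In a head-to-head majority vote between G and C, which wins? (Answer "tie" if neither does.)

G

Ballots ranking G above C: 3 + 6 + 1 + 3 = 13.
Ballots ranking C above G: 21 − 13 = 8.
G wins the head-to-head 13–8.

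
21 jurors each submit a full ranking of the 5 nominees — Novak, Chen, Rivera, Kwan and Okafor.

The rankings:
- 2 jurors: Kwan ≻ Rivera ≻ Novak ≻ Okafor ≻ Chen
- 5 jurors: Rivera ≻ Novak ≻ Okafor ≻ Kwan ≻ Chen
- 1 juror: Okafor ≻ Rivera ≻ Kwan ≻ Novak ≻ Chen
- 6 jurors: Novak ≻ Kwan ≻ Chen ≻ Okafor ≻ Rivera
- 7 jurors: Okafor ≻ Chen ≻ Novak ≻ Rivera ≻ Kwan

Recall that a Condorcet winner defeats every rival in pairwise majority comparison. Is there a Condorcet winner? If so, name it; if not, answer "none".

Novak

Head-to-head results (21 jurors):
Novak vs Chen: Novak wins 14–7.
Novak vs Rivera: Novak, 13–8.
Novak vs Kwan: Novak wins 18–3.
Novak vs Okafor: Novak wins 13–8.
Chen vs Rivera: Chen, 13–8.
Chen–Kwan: Kwan 14–7.
Chen–Okafor: Okafor 15–6.
Rivera–Kwan: Rivera 13–8.
Rivera–Okafor: Okafor 14–7.
Kwan vs Okafor: Okafor, 13–8.
Novak defeats every rival head-to-head and is the Condorcet winner.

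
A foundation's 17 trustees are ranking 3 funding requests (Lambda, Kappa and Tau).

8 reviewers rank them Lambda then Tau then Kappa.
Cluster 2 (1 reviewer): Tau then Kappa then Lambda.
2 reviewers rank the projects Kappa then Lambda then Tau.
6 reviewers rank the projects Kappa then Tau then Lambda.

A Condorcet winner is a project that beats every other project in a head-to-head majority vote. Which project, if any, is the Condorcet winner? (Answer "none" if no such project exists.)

Pairwise majorities:
Lambda vs Kappa: 8 to 9, Kappa.
Lambda vs Tau: Lambda is ranked higher on 8+2 = 10 ballots, Tau on 7. Lambda wins 10–7.
Kappa vs Tau: 2+6 = 8 for Kappa, 9 for Tau — Tau by 9–8.
No project is unbeaten: Lambda loses to Kappa; Kappa loses to Tau; Tau loses to Lambda. In particular Lambda beats Tau beats Kappa beats Lambda is a majority cycle — no Condorcet winner exists.

none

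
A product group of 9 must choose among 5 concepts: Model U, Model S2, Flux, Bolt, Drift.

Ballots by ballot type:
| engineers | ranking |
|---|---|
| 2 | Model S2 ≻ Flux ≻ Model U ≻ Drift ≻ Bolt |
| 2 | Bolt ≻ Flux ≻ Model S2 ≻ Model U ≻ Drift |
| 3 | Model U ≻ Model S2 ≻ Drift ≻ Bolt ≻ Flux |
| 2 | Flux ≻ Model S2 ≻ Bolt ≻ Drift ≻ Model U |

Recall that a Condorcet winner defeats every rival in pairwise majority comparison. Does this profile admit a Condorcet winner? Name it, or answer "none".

Model S2

Pairwise majorities:
Model U vs Model S2: Model S2, 6–3.
Model U–Flux: Flux 6–3.
Model U–Bolt: Model U 5–4.
Model U vs Drift: 2+2+3 = 7 for Model U, 2 for Drift — Model U by 7–2.
Model S2 vs Flux: Model S2 wins 5–4.
Model S2 vs Bolt: 2+3+2 = 7 for Model S2, 2 for Bolt — Model S2 by 7–2.
Model S2 vs Drift: Model S2 is ranked higher on 2+2+3+2 = 9 ballots, Drift on 0. Model S2 wins 9–0.
Flux vs Bolt: Flux is ranked higher on 2+2 = 4 ballots, Bolt on 5. Bolt wins 5–4.
Flux vs Drift: Flux wins 6–3.
Bolt vs Drift: 2+2 = 4 for Bolt, 5 for Drift — Drift by 5–4.
Model S2 wins every pairwise contest, so Model S2 is the Condorcet winner.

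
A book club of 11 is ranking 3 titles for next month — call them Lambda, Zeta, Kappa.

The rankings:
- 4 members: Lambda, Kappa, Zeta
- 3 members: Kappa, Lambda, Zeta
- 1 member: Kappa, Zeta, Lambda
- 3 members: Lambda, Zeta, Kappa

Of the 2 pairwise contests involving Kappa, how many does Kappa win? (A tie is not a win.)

Kappa against each rival (11 members):
Kappa vs Lambda: 3+1 = 4 for Kappa, 7 for Lambda — Lambda by 7–4.
Kappa–Zeta: Kappa 8–3.
Kappa beats Zeta; loses to Lambda — 1 pairwise win.

1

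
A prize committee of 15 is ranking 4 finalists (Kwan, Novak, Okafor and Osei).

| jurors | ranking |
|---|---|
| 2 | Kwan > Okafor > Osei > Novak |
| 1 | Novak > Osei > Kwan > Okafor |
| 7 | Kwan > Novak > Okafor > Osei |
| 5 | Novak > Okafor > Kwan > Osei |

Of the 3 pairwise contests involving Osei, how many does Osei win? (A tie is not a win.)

Osei against each rival (15 jurors):
Osei vs Kwan: Kwan wins 14–1.
Osei–Novak: Novak 13–2.
Osei vs Okafor: Okafor, 14–1.
Osei beats no one; loses to Kwan, Novak, Okafor — 0 pairwise wins.

0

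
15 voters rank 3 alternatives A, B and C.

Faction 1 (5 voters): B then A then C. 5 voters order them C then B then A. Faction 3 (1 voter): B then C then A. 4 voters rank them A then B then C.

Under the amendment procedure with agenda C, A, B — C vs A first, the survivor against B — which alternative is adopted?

B

Round 1: C vs A — 6–9, A advances.
Round 2: A vs B — 4–11, B advances.
The agenda winner is B.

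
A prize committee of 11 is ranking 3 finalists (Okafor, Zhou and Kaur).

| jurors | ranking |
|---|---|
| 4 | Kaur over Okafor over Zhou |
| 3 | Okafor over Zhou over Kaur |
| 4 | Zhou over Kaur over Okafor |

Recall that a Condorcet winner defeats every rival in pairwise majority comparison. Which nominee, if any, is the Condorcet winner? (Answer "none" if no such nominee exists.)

none

Head-to-head results (11 jurors):
Okafor vs Zhou: Okafor is ranked higher on 4+3 = 7 ballots, Zhou on 4. Okafor wins 7–4.
Okafor vs Kaur: 3 to 8, Kaur.
Zhou vs Kaur: 3+4 = 7 for Zhou, 4 for Kaur — Zhou by 7–4.
No nominee is unbeaten: Okafor loses to Kaur; Zhou loses to Okafor; Kaur loses to Zhou. In particular Okafor → Zhou → Kaur → Okafor is a majority cycle — no Condorcet winner exists.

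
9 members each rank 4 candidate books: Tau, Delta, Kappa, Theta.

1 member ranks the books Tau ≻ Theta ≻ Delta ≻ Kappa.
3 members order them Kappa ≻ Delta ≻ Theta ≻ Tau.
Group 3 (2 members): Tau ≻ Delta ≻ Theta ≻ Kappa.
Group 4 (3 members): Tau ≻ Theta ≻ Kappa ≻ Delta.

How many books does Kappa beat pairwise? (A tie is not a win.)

Kappa against each rival (9 members):
Kappa vs Tau: Tau, 6–3.
Kappa–Delta: Kappa 6–3.
Kappa vs Theta: Kappa preferred on 3 ballots; Theta wins 6–3.
Kappa beats Delta; loses to Tau, Theta — 1 pairwise win.

1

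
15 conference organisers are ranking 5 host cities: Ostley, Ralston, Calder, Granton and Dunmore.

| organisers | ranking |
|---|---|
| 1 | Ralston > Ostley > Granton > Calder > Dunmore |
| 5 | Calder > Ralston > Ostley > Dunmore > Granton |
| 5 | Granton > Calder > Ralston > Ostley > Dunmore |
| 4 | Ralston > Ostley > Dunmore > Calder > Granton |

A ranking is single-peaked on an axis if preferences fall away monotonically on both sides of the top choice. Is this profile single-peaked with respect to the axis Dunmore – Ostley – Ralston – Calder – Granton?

Axis positions: Dunmore=1, Ostley=2, Ralston=3, Calder=4, Granton=5.
Ballot type 1: ranking walks positions 3-2-5-4-1; Granton is ranked above Calder even though Calder lies between Granton and the peak Ralston on the axis — preferences dip and rise again. Not single-peaked.
Ballot type 2 (peak Calder at position 4): ranking walks positions 4-3-2-1-5, expanding outward from the peak — single-peaked.
Ballot type 3 (peak Granton at position 5): ranking walks positions 5-4-3-2-1, expanding outward from the peak — single-peaked.
Ballot type 4 (peak Ralston at position 3): ranking walks positions 3-2-1-4-5, expanding outward from the peak — single-peaked.
Ballot type 1 violates single-peakedness, so the profile is not single-peaked on this axis.

no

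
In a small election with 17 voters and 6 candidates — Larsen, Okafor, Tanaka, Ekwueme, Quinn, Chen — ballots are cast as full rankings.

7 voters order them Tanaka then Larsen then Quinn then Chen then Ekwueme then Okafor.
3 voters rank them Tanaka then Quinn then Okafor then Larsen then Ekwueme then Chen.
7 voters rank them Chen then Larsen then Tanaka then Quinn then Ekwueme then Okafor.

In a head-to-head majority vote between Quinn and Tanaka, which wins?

No ballot ranks Quinn above Tanaka: 0.
Ballots ranking Tanaka above Quinn: 17 − 0 = 17.
Tanaka wins the head-to-head 17–0.

Tanaka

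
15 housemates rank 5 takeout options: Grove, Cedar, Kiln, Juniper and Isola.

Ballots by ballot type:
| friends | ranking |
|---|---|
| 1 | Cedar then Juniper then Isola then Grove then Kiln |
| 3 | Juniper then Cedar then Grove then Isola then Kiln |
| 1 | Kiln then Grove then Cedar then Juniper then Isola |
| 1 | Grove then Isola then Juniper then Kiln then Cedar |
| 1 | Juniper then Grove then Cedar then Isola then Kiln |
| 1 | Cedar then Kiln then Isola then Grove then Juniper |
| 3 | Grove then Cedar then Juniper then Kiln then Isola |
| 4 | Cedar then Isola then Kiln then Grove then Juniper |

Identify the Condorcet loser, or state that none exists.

Pairwise majorities:
Grove vs Cedar: Cedar wins 9–6.
Grove–Kiln: Grove 9–6.
Grove vs Juniper: Grove is ranked higher on 1+1+1+3+4 = 10 ballots, Juniper on 5. Grove wins 10–5.
Grove vs Isola: Grove wins 9–6.
Cedar vs Kiln: Cedar wins 13–2.
Cedar–Juniper: Cedar 10–5.
Cedar vs Isola: Cedar wins 14–1.
Kiln vs Juniper: Juniper wins 9–6.
Kiln vs Isola: Isola wins 10–5.
Juniper vs Isola: 9 to 6, Juniper.
Only Kiln has no wins; Kiln is the Condorcet loser.

Kiln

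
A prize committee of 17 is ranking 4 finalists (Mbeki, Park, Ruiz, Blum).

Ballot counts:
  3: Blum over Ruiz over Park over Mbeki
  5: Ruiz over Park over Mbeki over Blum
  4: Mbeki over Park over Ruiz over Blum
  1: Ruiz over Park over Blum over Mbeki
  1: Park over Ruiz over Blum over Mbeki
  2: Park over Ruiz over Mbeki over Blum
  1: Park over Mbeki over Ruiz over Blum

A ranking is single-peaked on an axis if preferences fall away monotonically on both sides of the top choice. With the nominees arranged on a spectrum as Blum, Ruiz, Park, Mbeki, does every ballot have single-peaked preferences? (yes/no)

yes

Axis positions: Blum=1, Ruiz=2, Park=3, Mbeki=4.
Ballot type 1 (peak Blum at position 1): ranking walks positions 1-2-3-4, expanding outward from the peak — single-peaked.
Ballot type 2 (peak Ruiz at position 2): ranking walks positions 2-3-4-1, expanding outward from the peak — single-peaked.
Ballot type 3 (peak Mbeki at position 4): ranking walks positions 4-3-2-1, expanding outward from the peak — single-peaked.
Ballot type 4 (peak Ruiz at position 2): ranking walks positions 2-3-1-4, expanding outward from the peak — single-peaked.
Ballot type 5 (peak Park at position 3): ranking walks positions 3-2-1-4, expanding outward from the peak — single-peaked.
Ballot type 6 (peak Park at position 3): ranking walks positions 3-2-4-1, expanding outward from the peak — single-peaked.
Ballot type 7 (peak Park at position 3): ranking walks positions 3-4-2-1, expanding outward from the peak — single-peaked.
Every ranking is single-peaked on this axis.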